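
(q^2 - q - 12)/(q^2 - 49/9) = 9*(q^2 - q - 12)/(9*q^2 - 49)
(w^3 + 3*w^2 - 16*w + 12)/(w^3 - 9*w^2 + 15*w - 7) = (w^2 + 4*w - 12)/(w^2 - 8*w + 7)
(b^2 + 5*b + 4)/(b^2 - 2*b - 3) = (b + 4)/(b - 3)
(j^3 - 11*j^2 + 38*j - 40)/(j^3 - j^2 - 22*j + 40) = (j - 5)/(j + 5)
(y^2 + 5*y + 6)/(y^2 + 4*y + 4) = (y + 3)/(y + 2)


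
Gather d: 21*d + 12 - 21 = 21*d - 9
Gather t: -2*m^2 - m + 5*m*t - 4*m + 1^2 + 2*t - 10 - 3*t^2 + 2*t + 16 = -2*m^2 - 5*m - 3*t^2 + t*(5*m + 4) + 7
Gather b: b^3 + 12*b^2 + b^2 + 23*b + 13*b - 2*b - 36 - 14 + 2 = b^3 + 13*b^2 + 34*b - 48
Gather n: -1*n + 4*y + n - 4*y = 0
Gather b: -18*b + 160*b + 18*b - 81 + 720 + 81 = 160*b + 720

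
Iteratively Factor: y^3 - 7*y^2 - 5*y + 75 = (y - 5)*(y^2 - 2*y - 15) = (y - 5)^2*(y + 3)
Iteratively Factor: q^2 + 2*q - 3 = (q - 1)*(q + 3)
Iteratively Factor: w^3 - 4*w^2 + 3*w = (w)*(w^2 - 4*w + 3) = w*(w - 3)*(w - 1)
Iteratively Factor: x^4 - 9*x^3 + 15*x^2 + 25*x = (x + 1)*(x^3 - 10*x^2 + 25*x) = (x - 5)*(x + 1)*(x^2 - 5*x) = x*(x - 5)*(x + 1)*(x - 5)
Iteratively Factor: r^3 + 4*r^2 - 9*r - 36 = (r + 3)*(r^2 + r - 12) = (r - 3)*(r + 3)*(r + 4)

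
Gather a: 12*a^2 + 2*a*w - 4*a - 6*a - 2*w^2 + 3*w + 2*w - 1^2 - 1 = 12*a^2 + a*(2*w - 10) - 2*w^2 + 5*w - 2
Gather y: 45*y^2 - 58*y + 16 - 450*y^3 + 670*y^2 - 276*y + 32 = -450*y^3 + 715*y^2 - 334*y + 48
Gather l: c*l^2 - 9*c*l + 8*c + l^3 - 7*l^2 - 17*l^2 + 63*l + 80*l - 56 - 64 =8*c + l^3 + l^2*(c - 24) + l*(143 - 9*c) - 120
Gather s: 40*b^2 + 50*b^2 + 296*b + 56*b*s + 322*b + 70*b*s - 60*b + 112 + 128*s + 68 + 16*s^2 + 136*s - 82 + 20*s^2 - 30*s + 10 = 90*b^2 + 558*b + 36*s^2 + s*(126*b + 234) + 108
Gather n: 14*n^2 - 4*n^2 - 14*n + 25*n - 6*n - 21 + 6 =10*n^2 + 5*n - 15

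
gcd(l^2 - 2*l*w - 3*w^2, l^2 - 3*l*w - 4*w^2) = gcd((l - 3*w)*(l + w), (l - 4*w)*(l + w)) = l + w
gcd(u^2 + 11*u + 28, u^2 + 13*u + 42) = u + 7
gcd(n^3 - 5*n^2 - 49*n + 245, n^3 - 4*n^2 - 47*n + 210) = n^2 + 2*n - 35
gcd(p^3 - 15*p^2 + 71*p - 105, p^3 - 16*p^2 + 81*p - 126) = p^2 - 10*p + 21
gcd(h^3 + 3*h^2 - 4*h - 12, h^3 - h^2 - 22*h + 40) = h - 2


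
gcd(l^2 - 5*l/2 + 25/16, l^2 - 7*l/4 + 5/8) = l - 5/4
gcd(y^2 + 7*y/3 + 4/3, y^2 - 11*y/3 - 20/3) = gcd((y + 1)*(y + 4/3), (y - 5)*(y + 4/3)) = y + 4/3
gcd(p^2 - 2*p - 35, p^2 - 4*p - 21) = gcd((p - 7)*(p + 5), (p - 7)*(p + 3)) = p - 7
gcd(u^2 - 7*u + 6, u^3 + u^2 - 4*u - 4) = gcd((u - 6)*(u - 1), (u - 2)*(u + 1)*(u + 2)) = 1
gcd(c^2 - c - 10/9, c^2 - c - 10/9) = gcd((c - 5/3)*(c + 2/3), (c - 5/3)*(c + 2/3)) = c^2 - c - 10/9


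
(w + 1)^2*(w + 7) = w^3 + 9*w^2 + 15*w + 7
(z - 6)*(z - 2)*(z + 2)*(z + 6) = z^4 - 40*z^2 + 144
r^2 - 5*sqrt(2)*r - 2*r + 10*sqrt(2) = (r - 2)*(r - 5*sqrt(2))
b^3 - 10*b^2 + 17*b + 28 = (b - 7)*(b - 4)*(b + 1)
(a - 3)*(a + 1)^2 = a^3 - a^2 - 5*a - 3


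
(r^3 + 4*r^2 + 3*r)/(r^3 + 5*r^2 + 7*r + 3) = r/(r + 1)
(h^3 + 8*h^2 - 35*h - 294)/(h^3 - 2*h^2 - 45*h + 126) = (h + 7)/(h - 3)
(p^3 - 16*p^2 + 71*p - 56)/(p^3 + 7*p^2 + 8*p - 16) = (p^2 - 15*p + 56)/(p^2 + 8*p + 16)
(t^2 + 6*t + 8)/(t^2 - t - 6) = (t + 4)/(t - 3)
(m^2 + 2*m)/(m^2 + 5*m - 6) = m*(m + 2)/(m^2 + 5*m - 6)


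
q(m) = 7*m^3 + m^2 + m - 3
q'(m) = 21*m^2 + 2*m + 1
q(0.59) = -0.62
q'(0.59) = 9.49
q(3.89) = 428.07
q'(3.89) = 326.55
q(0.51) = -1.30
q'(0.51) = 7.48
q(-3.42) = -274.74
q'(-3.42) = 239.78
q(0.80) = 2.02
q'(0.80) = 16.04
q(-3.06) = -197.26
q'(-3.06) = 191.52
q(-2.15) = -70.10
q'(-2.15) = 93.77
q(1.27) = 14.22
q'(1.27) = 37.41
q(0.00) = -3.00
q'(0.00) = 1.00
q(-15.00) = -23418.00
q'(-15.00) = 4696.00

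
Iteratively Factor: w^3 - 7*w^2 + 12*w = (w - 3)*(w^2 - 4*w) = (w - 4)*(w - 3)*(w)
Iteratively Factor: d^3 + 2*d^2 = (d + 2)*(d^2) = d*(d + 2)*(d)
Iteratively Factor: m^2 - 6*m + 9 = (m - 3)*(m - 3)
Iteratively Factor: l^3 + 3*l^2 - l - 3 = (l + 3)*(l^2 - 1) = (l - 1)*(l + 3)*(l + 1)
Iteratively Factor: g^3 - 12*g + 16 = (g + 4)*(g^2 - 4*g + 4) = (g - 2)*(g + 4)*(g - 2)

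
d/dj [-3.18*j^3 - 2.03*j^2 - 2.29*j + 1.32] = -9.54*j^2 - 4.06*j - 2.29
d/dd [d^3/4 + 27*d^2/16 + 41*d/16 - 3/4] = 3*d^2/4 + 27*d/8 + 41/16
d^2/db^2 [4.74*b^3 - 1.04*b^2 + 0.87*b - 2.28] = 28.44*b - 2.08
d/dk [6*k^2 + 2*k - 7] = 12*k + 2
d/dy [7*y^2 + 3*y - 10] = 14*y + 3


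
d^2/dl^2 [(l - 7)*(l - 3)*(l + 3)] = 6*l - 14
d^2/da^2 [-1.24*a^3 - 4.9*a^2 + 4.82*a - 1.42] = -7.44*a - 9.8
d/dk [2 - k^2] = -2*k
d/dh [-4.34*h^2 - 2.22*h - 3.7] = -8.68*h - 2.22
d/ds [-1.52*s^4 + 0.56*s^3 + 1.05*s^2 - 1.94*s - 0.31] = -6.08*s^3 + 1.68*s^2 + 2.1*s - 1.94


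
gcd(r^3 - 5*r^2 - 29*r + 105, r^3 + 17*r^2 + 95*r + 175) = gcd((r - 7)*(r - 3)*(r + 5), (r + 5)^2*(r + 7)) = r + 5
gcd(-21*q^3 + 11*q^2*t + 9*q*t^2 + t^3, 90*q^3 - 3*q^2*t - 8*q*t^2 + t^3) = 3*q + t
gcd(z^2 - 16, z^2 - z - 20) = z + 4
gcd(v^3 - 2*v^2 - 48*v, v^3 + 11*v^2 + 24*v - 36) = v + 6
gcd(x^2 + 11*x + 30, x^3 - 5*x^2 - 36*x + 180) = x + 6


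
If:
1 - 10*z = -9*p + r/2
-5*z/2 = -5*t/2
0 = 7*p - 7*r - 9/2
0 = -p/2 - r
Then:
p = 3/7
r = -3/14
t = 139/280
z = 139/280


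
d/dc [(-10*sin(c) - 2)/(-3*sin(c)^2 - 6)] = 2*(-5*sin(c)^2 - 2*sin(c) + 10)*cos(c)/(3*(sin(c)^2 + 2)^2)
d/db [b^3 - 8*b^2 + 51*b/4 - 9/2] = 3*b^2 - 16*b + 51/4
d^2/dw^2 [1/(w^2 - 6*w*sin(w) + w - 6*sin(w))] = 2*((w^2 - 6*w*sin(w) + w - 6*sin(w))*(-3*w*sin(w) - 3*sin(w) + 6*cos(w) - 1) + (6*w*cos(w) - 2*w + 6*sqrt(2)*sin(w + pi/4) - 1)^2)/((w + 1)^3*(w - 6*sin(w))^3)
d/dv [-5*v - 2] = -5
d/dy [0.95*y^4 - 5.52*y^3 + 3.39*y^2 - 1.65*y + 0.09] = 3.8*y^3 - 16.56*y^2 + 6.78*y - 1.65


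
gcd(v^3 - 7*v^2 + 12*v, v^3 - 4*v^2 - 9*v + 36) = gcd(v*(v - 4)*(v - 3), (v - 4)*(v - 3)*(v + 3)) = v^2 - 7*v + 12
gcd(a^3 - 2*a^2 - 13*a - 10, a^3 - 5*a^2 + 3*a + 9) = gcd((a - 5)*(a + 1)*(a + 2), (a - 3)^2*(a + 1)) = a + 1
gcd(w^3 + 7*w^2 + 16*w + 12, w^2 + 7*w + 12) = w + 3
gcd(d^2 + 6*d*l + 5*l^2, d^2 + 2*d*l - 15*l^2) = d + 5*l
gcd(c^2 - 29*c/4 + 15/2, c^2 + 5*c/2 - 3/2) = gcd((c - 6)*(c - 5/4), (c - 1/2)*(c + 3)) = 1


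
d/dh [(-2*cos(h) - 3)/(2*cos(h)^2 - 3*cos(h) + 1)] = (-4*cos(h)^2 - 12*cos(h) + 11)*sin(h)/((cos(h) - 1)^2*(2*cos(h) - 1)^2)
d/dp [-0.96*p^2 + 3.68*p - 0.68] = 3.68 - 1.92*p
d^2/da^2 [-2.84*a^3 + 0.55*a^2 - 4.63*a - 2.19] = 1.1 - 17.04*a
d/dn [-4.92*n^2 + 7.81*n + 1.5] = 7.81 - 9.84*n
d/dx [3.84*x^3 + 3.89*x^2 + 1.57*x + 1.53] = 11.52*x^2 + 7.78*x + 1.57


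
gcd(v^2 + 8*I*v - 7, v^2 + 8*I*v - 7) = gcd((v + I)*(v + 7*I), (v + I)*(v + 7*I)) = v^2 + 8*I*v - 7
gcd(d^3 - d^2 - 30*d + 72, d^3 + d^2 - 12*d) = d - 3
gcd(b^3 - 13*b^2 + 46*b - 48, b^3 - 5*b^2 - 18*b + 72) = b - 3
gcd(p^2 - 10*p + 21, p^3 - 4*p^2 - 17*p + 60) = p - 3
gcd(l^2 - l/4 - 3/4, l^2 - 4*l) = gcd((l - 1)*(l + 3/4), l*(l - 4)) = 1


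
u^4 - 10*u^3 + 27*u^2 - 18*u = u*(u - 6)*(u - 3)*(u - 1)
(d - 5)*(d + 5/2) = d^2 - 5*d/2 - 25/2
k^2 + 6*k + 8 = (k + 2)*(k + 4)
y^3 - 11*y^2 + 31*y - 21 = (y - 7)*(y - 3)*(y - 1)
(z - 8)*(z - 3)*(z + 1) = z^3 - 10*z^2 + 13*z + 24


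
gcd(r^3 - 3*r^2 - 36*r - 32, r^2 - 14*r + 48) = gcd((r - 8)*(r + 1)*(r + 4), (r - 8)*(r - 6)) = r - 8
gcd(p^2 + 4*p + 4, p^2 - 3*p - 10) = p + 2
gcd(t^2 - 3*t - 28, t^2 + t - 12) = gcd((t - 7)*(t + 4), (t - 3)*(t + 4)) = t + 4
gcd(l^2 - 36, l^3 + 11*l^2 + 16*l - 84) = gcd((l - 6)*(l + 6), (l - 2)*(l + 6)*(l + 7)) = l + 6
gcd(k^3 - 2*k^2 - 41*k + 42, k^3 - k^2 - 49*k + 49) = k^2 - 8*k + 7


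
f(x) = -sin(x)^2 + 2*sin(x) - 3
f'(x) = -2*sin(x)*cos(x) + 2*cos(x)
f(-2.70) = -4.04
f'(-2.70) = -2.58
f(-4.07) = -2.04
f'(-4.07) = -0.24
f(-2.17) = -5.33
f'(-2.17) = -2.06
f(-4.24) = -2.01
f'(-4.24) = -0.10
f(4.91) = -5.92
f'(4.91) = 0.78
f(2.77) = -2.41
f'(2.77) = -1.19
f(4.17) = -5.45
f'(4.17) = -1.92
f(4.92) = -5.91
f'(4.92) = 0.82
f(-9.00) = -3.99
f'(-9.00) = -2.57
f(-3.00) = -3.30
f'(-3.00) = -2.26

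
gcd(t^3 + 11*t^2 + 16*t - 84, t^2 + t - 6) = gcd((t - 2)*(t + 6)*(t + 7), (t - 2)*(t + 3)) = t - 2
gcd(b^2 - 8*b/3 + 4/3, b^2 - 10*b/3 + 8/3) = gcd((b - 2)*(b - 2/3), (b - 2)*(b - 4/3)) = b - 2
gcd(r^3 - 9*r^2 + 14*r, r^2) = r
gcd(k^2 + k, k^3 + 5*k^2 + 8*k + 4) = k + 1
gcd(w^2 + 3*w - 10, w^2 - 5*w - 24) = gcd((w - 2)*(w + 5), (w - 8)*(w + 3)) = 1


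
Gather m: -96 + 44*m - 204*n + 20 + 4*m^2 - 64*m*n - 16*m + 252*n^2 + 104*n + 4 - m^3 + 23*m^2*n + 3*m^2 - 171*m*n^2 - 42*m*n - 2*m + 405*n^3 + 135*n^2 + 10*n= -m^3 + m^2*(23*n + 7) + m*(-171*n^2 - 106*n + 26) + 405*n^3 + 387*n^2 - 90*n - 72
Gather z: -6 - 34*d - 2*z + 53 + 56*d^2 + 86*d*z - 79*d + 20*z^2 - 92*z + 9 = 56*d^2 - 113*d + 20*z^2 + z*(86*d - 94) + 56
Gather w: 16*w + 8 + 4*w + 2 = 20*w + 10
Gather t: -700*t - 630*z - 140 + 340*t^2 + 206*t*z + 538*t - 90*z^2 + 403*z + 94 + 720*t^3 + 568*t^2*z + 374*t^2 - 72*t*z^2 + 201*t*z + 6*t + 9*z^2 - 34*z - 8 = 720*t^3 + t^2*(568*z + 714) + t*(-72*z^2 + 407*z - 156) - 81*z^2 - 261*z - 54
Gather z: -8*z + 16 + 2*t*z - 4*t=-4*t + z*(2*t - 8) + 16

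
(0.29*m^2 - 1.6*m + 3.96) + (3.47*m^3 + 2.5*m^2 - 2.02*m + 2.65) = 3.47*m^3 + 2.79*m^2 - 3.62*m + 6.61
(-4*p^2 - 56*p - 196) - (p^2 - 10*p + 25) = -5*p^2 - 46*p - 221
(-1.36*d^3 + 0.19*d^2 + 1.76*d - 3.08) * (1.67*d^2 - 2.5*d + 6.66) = -2.2712*d^5 + 3.7173*d^4 - 6.5934*d^3 - 8.2782*d^2 + 19.4216*d - 20.5128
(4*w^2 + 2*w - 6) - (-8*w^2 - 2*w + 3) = 12*w^2 + 4*w - 9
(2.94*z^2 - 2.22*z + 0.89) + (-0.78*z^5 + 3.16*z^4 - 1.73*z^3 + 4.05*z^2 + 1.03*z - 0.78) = -0.78*z^5 + 3.16*z^4 - 1.73*z^3 + 6.99*z^2 - 1.19*z + 0.11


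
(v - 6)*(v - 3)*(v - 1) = v^3 - 10*v^2 + 27*v - 18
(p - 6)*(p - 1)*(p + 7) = p^3 - 43*p + 42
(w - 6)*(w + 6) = w^2 - 36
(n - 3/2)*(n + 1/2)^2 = n^3 - n^2/2 - 5*n/4 - 3/8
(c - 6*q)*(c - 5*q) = c^2 - 11*c*q + 30*q^2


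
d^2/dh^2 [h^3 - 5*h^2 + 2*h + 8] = 6*h - 10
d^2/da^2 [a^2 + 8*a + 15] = 2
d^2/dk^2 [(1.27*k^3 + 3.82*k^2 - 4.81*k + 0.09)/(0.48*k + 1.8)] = (0.585216*k^3 + 6.58368*k^2 + 24.6888*k + 33.106752)/(0.110592*k^3 + 1.24416*k^2 + 4.6656*k + 5.832)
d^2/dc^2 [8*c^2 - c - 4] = 16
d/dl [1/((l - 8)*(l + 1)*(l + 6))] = (-(l - 8)*(l + 1) - (l - 8)*(l + 6) - (l + 1)*(l + 6))/((l - 8)^2*(l + 1)^2*(l + 6)^2)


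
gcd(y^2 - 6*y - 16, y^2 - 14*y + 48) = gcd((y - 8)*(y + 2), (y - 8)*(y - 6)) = y - 8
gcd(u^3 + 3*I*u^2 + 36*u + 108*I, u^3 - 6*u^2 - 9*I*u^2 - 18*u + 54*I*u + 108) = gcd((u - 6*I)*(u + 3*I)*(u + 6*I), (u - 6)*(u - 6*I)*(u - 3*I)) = u - 6*I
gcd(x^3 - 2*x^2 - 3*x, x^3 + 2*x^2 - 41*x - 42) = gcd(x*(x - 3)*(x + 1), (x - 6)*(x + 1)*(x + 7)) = x + 1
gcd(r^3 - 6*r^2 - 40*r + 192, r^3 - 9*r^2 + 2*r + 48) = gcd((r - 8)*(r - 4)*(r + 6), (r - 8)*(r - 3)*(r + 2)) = r - 8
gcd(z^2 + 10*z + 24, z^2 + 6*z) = z + 6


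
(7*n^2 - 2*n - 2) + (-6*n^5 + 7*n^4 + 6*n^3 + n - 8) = -6*n^5 + 7*n^4 + 6*n^3 + 7*n^2 - n - 10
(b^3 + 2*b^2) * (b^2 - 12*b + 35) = b^5 - 10*b^4 + 11*b^3 + 70*b^2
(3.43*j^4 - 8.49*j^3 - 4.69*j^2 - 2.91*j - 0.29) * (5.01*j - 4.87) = 17.1843*j^5 - 59.239*j^4 + 17.8494*j^3 + 8.2612*j^2 + 12.7188*j + 1.4123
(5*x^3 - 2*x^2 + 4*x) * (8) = 40*x^3 - 16*x^2 + 32*x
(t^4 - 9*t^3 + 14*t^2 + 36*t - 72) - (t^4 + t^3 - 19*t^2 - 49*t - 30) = -10*t^3 + 33*t^2 + 85*t - 42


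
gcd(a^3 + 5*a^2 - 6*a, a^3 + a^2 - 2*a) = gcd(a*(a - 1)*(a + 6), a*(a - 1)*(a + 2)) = a^2 - a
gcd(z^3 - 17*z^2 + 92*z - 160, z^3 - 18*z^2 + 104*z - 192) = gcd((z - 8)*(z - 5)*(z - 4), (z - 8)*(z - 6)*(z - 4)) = z^2 - 12*z + 32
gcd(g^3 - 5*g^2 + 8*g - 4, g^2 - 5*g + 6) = g - 2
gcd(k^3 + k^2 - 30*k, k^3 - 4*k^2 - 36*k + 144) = k + 6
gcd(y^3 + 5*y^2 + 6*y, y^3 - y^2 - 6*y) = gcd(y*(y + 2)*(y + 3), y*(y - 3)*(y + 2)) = y^2 + 2*y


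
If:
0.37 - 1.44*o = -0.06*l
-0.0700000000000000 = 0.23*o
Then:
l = -13.47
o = -0.30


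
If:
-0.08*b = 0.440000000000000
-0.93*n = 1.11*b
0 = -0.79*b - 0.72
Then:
No Solution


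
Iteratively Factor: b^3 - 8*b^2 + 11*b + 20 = (b - 5)*(b^2 - 3*b - 4) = (b - 5)*(b + 1)*(b - 4)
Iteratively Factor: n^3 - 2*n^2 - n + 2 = (n - 2)*(n^2 - 1) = (n - 2)*(n - 1)*(n + 1)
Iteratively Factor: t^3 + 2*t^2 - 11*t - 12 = (t + 1)*(t^2 + t - 12) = (t + 1)*(t + 4)*(t - 3)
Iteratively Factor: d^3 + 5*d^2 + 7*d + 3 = (d + 3)*(d^2 + 2*d + 1) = (d + 1)*(d + 3)*(d + 1)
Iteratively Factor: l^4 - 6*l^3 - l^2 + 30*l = (l - 3)*(l^3 - 3*l^2 - 10*l) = (l - 3)*(l + 2)*(l^2 - 5*l) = (l - 5)*(l - 3)*(l + 2)*(l)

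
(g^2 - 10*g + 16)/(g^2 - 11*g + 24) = (g - 2)/(g - 3)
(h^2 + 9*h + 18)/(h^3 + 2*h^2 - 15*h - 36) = (h + 6)/(h^2 - h - 12)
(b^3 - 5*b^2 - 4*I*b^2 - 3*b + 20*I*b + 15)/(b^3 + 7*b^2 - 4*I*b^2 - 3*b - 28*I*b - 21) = (b - 5)/(b + 7)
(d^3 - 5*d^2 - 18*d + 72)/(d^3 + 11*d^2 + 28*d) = (d^2 - 9*d + 18)/(d*(d + 7))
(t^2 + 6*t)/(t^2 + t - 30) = t/(t - 5)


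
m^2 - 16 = (m - 4)*(m + 4)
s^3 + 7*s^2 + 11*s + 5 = (s + 1)^2*(s + 5)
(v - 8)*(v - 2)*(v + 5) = v^3 - 5*v^2 - 34*v + 80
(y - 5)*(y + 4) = y^2 - y - 20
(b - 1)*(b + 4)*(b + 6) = b^3 + 9*b^2 + 14*b - 24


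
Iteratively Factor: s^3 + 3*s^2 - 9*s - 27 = (s + 3)*(s^2 - 9) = (s - 3)*(s + 3)*(s + 3)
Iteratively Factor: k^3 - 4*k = (k + 2)*(k^2 - 2*k) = (k - 2)*(k + 2)*(k)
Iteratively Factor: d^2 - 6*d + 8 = (d - 2)*(d - 4)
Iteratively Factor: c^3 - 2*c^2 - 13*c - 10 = (c - 5)*(c^2 + 3*c + 2) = (c - 5)*(c + 2)*(c + 1)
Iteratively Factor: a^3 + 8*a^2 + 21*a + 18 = (a + 3)*(a^2 + 5*a + 6) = (a + 3)^2*(a + 2)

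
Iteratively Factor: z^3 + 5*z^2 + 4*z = (z)*(z^2 + 5*z + 4) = z*(z + 4)*(z + 1)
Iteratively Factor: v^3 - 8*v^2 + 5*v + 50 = (v - 5)*(v^2 - 3*v - 10) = (v - 5)^2*(v + 2)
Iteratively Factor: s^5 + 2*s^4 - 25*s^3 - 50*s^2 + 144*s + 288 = (s + 3)*(s^4 - s^3 - 22*s^2 + 16*s + 96) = (s - 3)*(s + 3)*(s^3 + 2*s^2 - 16*s - 32) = (s - 4)*(s - 3)*(s + 3)*(s^2 + 6*s + 8) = (s - 4)*(s - 3)*(s + 3)*(s + 4)*(s + 2)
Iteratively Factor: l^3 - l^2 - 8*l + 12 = (l + 3)*(l^2 - 4*l + 4) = (l - 2)*(l + 3)*(l - 2)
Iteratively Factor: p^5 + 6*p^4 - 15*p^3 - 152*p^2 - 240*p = (p + 4)*(p^4 + 2*p^3 - 23*p^2 - 60*p) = (p + 3)*(p + 4)*(p^3 - p^2 - 20*p) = (p + 3)*(p + 4)^2*(p^2 - 5*p) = p*(p + 3)*(p + 4)^2*(p - 5)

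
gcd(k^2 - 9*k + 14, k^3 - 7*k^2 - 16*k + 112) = k - 7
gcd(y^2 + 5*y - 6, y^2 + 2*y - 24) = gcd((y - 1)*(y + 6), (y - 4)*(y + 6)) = y + 6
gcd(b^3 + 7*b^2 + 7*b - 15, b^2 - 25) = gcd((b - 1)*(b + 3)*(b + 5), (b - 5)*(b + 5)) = b + 5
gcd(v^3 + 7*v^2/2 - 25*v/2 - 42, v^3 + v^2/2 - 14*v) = v^2 + v/2 - 14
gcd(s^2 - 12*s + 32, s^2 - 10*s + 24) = s - 4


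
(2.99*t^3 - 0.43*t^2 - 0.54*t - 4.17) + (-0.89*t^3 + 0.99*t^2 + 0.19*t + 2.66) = 2.1*t^3 + 0.56*t^2 - 0.35*t - 1.51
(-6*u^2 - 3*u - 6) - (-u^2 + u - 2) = -5*u^2 - 4*u - 4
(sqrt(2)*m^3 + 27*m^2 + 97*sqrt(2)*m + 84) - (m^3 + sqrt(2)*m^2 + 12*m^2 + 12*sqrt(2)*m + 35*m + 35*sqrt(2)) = -m^3 + sqrt(2)*m^3 - sqrt(2)*m^2 + 15*m^2 - 35*m + 85*sqrt(2)*m - 35*sqrt(2) + 84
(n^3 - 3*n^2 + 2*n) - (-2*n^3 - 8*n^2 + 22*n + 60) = 3*n^3 + 5*n^2 - 20*n - 60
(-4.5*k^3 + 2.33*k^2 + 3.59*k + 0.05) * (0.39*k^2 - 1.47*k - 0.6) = -1.755*k^5 + 7.5237*k^4 + 0.674999999999999*k^3 - 6.6558*k^2 - 2.2275*k - 0.03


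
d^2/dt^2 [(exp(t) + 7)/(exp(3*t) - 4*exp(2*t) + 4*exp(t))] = (4*exp(3*t) + 67*exp(2*t) - 56*exp(t) + 28)*exp(-t)/(exp(4*t) - 8*exp(3*t) + 24*exp(2*t) - 32*exp(t) + 16)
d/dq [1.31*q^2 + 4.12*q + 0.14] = 2.62*q + 4.12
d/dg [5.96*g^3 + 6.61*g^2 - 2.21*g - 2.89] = 17.88*g^2 + 13.22*g - 2.21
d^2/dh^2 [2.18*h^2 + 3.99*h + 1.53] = 4.36000000000000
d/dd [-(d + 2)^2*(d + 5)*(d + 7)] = -4*d^3 - 48*d^2 - 174*d - 188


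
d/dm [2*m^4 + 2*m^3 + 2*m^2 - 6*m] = 8*m^3 + 6*m^2 + 4*m - 6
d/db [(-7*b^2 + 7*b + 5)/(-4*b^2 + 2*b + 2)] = (7*b^2 + 6*b + 2)/(2*(4*b^4 - 4*b^3 - 3*b^2 + 2*b + 1))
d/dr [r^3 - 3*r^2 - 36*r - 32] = 3*r^2 - 6*r - 36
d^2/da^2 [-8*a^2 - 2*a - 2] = -16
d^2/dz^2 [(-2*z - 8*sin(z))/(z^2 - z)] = 4*(2*z^2*(z - 1)^2*sin(z) + z*(z - 1)*(z + (2*z - 1)*(4*cos(z) + 1) + 4*sin(z)) - (z + 4*sin(z))*(2*z - 1)^2)/(z^3*(z - 1)^3)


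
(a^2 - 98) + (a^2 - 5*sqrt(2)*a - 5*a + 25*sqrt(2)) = 2*a^2 - 5*sqrt(2)*a - 5*a - 98 + 25*sqrt(2)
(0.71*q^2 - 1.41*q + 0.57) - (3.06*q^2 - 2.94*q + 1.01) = -2.35*q^2 + 1.53*q - 0.44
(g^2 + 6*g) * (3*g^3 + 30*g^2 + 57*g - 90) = 3*g^5 + 48*g^4 + 237*g^3 + 252*g^2 - 540*g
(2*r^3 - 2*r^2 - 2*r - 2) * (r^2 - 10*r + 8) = 2*r^5 - 22*r^4 + 34*r^3 + 2*r^2 + 4*r - 16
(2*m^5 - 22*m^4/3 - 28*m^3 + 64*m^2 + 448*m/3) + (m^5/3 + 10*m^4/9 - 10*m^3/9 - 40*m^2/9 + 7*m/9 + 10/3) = 7*m^5/3 - 56*m^4/9 - 262*m^3/9 + 536*m^2/9 + 1351*m/9 + 10/3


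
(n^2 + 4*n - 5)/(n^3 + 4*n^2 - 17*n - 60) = (n - 1)/(n^2 - n - 12)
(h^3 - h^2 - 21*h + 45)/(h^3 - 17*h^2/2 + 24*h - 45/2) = 2*(h + 5)/(2*h - 5)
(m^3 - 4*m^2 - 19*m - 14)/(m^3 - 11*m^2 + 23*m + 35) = (m + 2)/(m - 5)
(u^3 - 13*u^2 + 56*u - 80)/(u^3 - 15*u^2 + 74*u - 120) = (u - 4)/(u - 6)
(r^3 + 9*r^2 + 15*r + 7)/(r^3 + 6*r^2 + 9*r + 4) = (r + 7)/(r + 4)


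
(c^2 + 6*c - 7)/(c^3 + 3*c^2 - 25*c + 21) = 1/(c - 3)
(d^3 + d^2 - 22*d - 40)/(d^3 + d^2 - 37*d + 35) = (d^2 + 6*d + 8)/(d^2 + 6*d - 7)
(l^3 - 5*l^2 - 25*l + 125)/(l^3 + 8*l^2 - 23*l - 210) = (l^2 - 25)/(l^2 + 13*l + 42)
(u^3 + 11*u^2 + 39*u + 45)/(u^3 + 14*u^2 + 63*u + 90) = (u + 3)/(u + 6)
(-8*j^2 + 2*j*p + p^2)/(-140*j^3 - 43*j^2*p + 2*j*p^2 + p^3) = (-2*j + p)/(-35*j^2 - 2*j*p + p^2)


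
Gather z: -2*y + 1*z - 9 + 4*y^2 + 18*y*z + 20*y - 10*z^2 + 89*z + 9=4*y^2 + 18*y - 10*z^2 + z*(18*y + 90)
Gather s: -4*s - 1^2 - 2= -4*s - 3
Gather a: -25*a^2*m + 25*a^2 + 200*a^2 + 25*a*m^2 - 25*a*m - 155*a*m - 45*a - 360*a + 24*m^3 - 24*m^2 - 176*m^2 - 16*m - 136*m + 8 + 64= a^2*(225 - 25*m) + a*(25*m^2 - 180*m - 405) + 24*m^3 - 200*m^2 - 152*m + 72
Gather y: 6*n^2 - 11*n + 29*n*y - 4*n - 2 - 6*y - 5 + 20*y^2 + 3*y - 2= 6*n^2 - 15*n + 20*y^2 + y*(29*n - 3) - 9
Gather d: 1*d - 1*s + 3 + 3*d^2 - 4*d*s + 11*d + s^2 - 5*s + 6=3*d^2 + d*(12 - 4*s) + s^2 - 6*s + 9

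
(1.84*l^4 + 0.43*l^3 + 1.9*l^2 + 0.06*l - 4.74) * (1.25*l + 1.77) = 2.3*l^5 + 3.7943*l^4 + 3.1361*l^3 + 3.438*l^2 - 5.8188*l - 8.3898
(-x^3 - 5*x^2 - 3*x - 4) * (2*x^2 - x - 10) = -2*x^5 - 9*x^4 + 9*x^3 + 45*x^2 + 34*x + 40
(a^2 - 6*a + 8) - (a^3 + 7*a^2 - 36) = -a^3 - 6*a^2 - 6*a + 44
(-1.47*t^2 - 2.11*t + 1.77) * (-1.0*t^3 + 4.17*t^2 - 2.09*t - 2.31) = 1.47*t^5 - 4.0199*t^4 - 7.4964*t^3 + 15.1865*t^2 + 1.1748*t - 4.0887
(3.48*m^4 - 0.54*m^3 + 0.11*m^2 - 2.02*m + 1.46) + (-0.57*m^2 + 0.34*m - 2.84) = 3.48*m^4 - 0.54*m^3 - 0.46*m^2 - 1.68*m - 1.38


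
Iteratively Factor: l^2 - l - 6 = (l + 2)*(l - 3)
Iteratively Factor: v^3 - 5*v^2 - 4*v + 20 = (v - 5)*(v^2 - 4) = (v - 5)*(v - 2)*(v + 2)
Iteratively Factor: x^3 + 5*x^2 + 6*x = (x + 2)*(x^2 + 3*x) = x*(x + 2)*(x + 3)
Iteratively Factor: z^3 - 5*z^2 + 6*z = (z)*(z^2 - 5*z + 6) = z*(z - 2)*(z - 3)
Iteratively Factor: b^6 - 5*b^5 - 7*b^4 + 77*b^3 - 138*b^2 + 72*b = (b)*(b^5 - 5*b^4 - 7*b^3 + 77*b^2 - 138*b + 72) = b*(b + 4)*(b^4 - 9*b^3 + 29*b^2 - 39*b + 18) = b*(b - 2)*(b + 4)*(b^3 - 7*b^2 + 15*b - 9) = b*(b - 3)*(b - 2)*(b + 4)*(b^2 - 4*b + 3) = b*(b - 3)*(b - 2)*(b - 1)*(b + 4)*(b - 3)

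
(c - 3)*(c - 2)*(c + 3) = c^3 - 2*c^2 - 9*c + 18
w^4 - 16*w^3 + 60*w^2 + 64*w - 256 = (w - 8)^2*(w - 2)*(w + 2)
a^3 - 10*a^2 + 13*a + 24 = (a - 8)*(a - 3)*(a + 1)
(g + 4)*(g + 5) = g^2 + 9*g + 20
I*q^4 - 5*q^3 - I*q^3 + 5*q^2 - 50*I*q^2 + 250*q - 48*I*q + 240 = (q - 8)*(q + 6)*(q + 5*I)*(I*q + I)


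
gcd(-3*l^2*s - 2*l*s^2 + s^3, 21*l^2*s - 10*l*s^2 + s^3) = -3*l*s + s^2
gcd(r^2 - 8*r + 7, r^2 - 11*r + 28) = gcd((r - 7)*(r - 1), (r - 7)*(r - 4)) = r - 7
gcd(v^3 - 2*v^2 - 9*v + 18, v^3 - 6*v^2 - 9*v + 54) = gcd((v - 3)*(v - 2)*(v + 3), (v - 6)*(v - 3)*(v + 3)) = v^2 - 9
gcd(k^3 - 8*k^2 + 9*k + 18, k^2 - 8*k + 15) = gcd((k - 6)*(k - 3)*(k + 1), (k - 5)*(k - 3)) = k - 3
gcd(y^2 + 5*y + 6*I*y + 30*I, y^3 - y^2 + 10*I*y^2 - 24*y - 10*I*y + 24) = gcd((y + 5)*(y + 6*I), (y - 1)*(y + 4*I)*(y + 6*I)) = y + 6*I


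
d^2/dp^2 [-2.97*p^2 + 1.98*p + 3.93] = -5.94000000000000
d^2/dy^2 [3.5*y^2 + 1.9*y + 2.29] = 7.00000000000000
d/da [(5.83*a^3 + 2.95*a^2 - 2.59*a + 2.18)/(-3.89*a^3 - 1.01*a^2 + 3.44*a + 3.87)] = (5.5872*a^4 + 19.9602*a^3 + 100.659*a^2 + 27.2366*a - 17.5225)/(15.1321*a^6 + 7.8578*a^5 - 25.7431*a^4 - 37.0574*a^3 + 4.0162*a^2 + 26.6256*a + 14.9769)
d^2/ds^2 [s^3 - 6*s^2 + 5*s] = 6*s - 12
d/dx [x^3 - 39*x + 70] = 3*x^2 - 39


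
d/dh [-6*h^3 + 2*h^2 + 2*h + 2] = -18*h^2 + 4*h + 2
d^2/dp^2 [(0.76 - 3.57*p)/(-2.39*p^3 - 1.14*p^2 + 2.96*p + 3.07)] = (122.353182*p^5 + 6.26658*p^4 + 26.659224*p^3 + 340.66302*p^2 + 56.894892*p - 83.519936)/(13.651919*p^9 + 19.535382*p^8 - 41.405316*p^7 - 99.515793*p^6 + 1.09309200000001*p^5 + 148.305804*p^4 + 103.798645*p^3 - 48.461178*p^2 - 83.693112*p - 28.934443)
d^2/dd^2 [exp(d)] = exp(d)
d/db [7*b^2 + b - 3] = 14*b + 1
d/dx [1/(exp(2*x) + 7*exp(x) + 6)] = (-2*exp(x) - 7)*exp(x)/(exp(2*x) + 7*exp(x) + 6)^2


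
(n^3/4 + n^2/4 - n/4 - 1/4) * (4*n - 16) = n^4 - 3*n^3 - 5*n^2 + 3*n + 4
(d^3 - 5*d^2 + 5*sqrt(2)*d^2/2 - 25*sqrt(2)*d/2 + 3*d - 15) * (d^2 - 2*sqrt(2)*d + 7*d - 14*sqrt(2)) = d^5 + sqrt(2)*d^4/2 + 2*d^4 - 42*d^3 + sqrt(2)*d^3 - 47*sqrt(2)*d^2/2 - 14*d^2 - 12*sqrt(2)*d + 245*d + 210*sqrt(2)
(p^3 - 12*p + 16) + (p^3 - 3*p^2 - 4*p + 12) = 2*p^3 - 3*p^2 - 16*p + 28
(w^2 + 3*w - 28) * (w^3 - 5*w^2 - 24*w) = w^5 - 2*w^4 - 67*w^3 + 68*w^2 + 672*w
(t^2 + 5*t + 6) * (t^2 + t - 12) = t^4 + 6*t^3 - t^2 - 54*t - 72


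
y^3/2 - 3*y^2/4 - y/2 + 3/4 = (y/2 + 1/2)*(y - 3/2)*(y - 1)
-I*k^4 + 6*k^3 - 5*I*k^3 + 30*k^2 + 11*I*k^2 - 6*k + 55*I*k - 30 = (k + 5)*(k + 2*I)*(k + 3*I)*(-I*k + 1)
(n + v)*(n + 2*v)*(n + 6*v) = n^3 + 9*n^2*v + 20*n*v^2 + 12*v^3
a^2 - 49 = (a - 7)*(a + 7)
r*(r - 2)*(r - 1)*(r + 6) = r^4 + 3*r^3 - 16*r^2 + 12*r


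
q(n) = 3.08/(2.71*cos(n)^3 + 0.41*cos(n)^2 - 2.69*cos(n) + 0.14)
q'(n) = 3.08*(8.13*sin(n)*cos(n)^2 + 0.82*sin(n)*cos(n) - 2.69*sin(n))/(2.71*cos(n)^3 + 0.41*cos(n)^2 - 2.69*cos(n) + 0.14)^2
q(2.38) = 2.42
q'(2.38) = 1.28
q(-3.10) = 5.77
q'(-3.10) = -2.07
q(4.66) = 10.94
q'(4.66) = 105.14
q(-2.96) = 5.10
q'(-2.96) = -6.66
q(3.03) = 5.52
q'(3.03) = 4.98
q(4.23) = 2.55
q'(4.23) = 2.48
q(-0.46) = 361.49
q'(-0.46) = -86123.50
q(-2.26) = 2.33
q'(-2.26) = -0.10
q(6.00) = 9.22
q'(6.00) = -43.13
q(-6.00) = 9.22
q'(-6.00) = 43.13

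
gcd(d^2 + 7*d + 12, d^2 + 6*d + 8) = d + 4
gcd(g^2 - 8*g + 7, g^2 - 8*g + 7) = g^2 - 8*g + 7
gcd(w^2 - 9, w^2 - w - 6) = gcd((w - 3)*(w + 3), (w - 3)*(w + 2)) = w - 3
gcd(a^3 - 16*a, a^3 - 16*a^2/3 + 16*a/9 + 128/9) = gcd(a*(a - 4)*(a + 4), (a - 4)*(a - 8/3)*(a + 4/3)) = a - 4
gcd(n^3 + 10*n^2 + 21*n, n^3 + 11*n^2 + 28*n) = n^2 + 7*n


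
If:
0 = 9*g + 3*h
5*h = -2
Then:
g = 2/15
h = -2/5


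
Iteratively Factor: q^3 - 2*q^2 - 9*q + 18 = (q - 2)*(q^2 - 9) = (q - 3)*(q - 2)*(q + 3)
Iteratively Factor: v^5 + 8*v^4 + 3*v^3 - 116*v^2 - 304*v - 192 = (v + 1)*(v^4 + 7*v^3 - 4*v^2 - 112*v - 192) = (v + 1)*(v + 3)*(v^3 + 4*v^2 - 16*v - 64) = (v - 4)*(v + 1)*(v + 3)*(v^2 + 8*v + 16) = (v - 4)*(v + 1)*(v + 3)*(v + 4)*(v + 4)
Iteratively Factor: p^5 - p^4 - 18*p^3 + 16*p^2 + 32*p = (p - 2)*(p^4 + p^3 - 16*p^2 - 16*p) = (p - 2)*(p + 1)*(p^3 - 16*p) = p*(p - 2)*(p + 1)*(p^2 - 16) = p*(p - 4)*(p - 2)*(p + 1)*(p + 4)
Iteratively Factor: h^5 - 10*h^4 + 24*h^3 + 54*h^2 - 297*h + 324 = (h - 3)*(h^4 - 7*h^3 + 3*h^2 + 63*h - 108) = (h - 4)*(h - 3)*(h^3 - 3*h^2 - 9*h + 27) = (h - 4)*(h - 3)*(h + 3)*(h^2 - 6*h + 9) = (h - 4)*(h - 3)^2*(h + 3)*(h - 3)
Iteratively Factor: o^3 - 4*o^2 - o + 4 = (o - 4)*(o^2 - 1) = (o - 4)*(o + 1)*(o - 1)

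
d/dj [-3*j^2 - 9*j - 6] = -6*j - 9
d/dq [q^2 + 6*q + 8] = 2*q + 6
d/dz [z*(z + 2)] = 2*z + 2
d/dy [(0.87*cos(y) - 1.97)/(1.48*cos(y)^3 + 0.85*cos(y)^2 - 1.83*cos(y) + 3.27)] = (2.5752*cos(y)^3 - 8.0073*cos(y)^2 - 3.349*cos(y) + 0.7602)*sin(y)/(2.1904*cos(y)^6 + 2.516*cos(y)^5 - 4.6943*cos(y)^4 + 6.5682*cos(y)^3 + 8.9079*cos(y)^2 - 11.9682*cos(y) + 10.6929)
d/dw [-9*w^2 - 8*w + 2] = -18*w - 8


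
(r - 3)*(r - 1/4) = r^2 - 13*r/4 + 3/4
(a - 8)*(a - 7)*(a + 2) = a^3 - 13*a^2 + 26*a + 112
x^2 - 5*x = x*(x - 5)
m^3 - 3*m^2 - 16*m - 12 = (m - 6)*(m + 1)*(m + 2)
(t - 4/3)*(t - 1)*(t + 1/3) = t^3 - 2*t^2 + 5*t/9 + 4/9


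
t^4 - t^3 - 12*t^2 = t^2*(t - 4)*(t + 3)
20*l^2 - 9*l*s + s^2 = (-5*l + s)*(-4*l + s)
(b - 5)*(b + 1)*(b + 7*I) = b^3 - 4*b^2 + 7*I*b^2 - 5*b - 28*I*b - 35*I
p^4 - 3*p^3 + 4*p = p*(p - 2)^2*(p + 1)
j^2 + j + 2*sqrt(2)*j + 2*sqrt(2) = (j + 1)*(j + 2*sqrt(2))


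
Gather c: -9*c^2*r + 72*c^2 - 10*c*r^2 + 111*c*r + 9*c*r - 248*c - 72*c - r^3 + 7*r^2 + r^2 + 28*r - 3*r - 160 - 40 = c^2*(72 - 9*r) + c*(-10*r^2 + 120*r - 320) - r^3 + 8*r^2 + 25*r - 200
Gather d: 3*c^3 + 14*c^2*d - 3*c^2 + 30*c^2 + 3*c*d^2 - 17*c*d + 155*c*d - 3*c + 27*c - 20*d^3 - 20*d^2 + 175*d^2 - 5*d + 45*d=3*c^3 + 27*c^2 + 24*c - 20*d^3 + d^2*(3*c + 155) + d*(14*c^2 + 138*c + 40)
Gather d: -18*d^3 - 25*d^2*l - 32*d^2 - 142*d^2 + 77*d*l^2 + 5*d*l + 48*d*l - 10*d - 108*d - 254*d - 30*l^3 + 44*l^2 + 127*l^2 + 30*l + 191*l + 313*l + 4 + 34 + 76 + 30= -18*d^3 + d^2*(-25*l - 174) + d*(77*l^2 + 53*l - 372) - 30*l^3 + 171*l^2 + 534*l + 144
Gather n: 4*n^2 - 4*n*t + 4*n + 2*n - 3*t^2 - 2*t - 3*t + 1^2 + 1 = 4*n^2 + n*(6 - 4*t) - 3*t^2 - 5*t + 2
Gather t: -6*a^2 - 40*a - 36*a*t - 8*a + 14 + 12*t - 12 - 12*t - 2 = -6*a^2 - 36*a*t - 48*a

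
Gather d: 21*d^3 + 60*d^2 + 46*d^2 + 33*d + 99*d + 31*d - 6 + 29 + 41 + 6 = 21*d^3 + 106*d^2 + 163*d + 70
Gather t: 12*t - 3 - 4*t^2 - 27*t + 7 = -4*t^2 - 15*t + 4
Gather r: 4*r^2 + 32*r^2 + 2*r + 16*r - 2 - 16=36*r^2 + 18*r - 18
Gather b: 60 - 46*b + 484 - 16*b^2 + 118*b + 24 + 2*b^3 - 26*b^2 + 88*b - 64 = 2*b^3 - 42*b^2 + 160*b + 504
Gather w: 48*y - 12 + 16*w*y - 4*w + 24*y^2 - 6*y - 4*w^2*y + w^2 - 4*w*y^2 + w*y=w^2*(1 - 4*y) + w*(-4*y^2 + 17*y - 4) + 24*y^2 + 42*y - 12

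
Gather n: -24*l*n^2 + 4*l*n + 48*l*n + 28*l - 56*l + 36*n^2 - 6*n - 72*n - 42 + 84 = -28*l + n^2*(36 - 24*l) + n*(52*l - 78) + 42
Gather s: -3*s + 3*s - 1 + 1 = 0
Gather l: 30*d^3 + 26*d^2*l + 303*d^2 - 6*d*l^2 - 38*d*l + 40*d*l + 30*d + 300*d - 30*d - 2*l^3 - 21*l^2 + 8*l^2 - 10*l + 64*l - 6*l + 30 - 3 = 30*d^3 + 303*d^2 + 300*d - 2*l^3 + l^2*(-6*d - 13) + l*(26*d^2 + 2*d + 48) + 27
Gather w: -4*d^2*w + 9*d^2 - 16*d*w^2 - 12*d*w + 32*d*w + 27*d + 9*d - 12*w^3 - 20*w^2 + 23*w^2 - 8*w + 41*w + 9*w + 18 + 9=9*d^2 + 36*d - 12*w^3 + w^2*(3 - 16*d) + w*(-4*d^2 + 20*d + 42) + 27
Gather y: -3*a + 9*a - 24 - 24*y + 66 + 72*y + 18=6*a + 48*y + 60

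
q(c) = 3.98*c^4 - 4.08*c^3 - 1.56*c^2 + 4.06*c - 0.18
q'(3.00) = 314.38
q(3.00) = 210.18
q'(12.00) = 25713.82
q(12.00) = 75302.94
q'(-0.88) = -13.52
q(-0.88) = 0.21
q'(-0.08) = 4.22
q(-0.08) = -0.51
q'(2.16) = 100.65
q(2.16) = 46.83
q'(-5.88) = -3637.28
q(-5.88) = 5509.11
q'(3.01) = 317.93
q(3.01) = 213.34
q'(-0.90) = -14.65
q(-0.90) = 0.49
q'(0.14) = 3.43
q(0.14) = 0.35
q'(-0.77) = -8.06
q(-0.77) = -0.97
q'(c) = 15.92*c^3 - 12.24*c^2 - 3.12*c + 4.06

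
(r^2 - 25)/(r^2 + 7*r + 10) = (r - 5)/(r + 2)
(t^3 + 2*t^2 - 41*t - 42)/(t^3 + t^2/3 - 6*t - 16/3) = 3*(t^2 + t - 42)/(3*t^2 - 2*t - 16)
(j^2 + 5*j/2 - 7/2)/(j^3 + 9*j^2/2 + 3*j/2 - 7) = 1/(j + 2)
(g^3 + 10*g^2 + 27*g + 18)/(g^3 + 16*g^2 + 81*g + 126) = (g + 1)/(g + 7)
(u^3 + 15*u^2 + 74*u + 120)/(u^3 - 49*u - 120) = (u^2 + 10*u + 24)/(u^2 - 5*u - 24)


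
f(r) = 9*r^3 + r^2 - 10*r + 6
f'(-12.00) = 3854.00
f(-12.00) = -15282.00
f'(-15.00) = 6035.00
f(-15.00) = -29994.00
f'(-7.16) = 1359.85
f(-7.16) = -3174.69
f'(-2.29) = 127.01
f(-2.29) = -73.94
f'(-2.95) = 219.07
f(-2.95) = -186.85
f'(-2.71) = 182.87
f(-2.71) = -138.68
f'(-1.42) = 41.60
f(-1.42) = -3.55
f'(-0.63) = -0.54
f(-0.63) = 10.45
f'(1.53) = 56.26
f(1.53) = 25.28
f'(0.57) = -0.09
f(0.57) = 2.29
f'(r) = 27*r^2 + 2*r - 10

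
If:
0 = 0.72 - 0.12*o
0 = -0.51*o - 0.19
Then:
No Solution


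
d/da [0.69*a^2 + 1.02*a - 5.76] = 1.38*a + 1.02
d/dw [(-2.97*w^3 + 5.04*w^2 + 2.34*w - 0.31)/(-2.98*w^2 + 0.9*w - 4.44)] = (8.8506*w^4 - 5.346*w^3 + 51.0696*w^2 - 46.6028*w - 10.1106)/(8.8804*w^4 - 5.364*w^3 + 27.2724*w^2 - 7.992*w + 19.7136)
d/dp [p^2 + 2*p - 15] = 2*p + 2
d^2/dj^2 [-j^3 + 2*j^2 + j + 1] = 4 - 6*j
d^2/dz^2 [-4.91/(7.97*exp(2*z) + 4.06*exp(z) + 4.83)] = (-4.91*(15.94*exp(z) + 4.06)*(31.88*exp(z) + 8.12)*exp(z) + (156.5308*exp(z) + 19.9346)*(7.97*exp(2*z) + 4.06*exp(z) + 4.83))*exp(z)/(7.97*exp(2*z) + 4.06*exp(z) + 4.83)^3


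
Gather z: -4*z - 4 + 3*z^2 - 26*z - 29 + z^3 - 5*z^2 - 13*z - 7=z^3 - 2*z^2 - 43*z - 40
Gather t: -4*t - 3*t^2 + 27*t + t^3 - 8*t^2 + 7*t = t^3 - 11*t^2 + 30*t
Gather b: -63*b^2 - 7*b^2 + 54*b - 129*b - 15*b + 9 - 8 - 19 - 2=-70*b^2 - 90*b - 20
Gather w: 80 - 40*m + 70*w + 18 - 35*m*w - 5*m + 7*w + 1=-45*m + w*(77 - 35*m) + 99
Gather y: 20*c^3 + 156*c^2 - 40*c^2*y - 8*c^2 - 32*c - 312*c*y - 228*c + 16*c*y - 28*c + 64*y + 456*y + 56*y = 20*c^3 + 148*c^2 - 288*c + y*(-40*c^2 - 296*c + 576)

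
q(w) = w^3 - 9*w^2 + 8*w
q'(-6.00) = 224.00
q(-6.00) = -588.00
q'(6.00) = 8.00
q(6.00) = -60.00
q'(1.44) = -11.70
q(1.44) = -4.16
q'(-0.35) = 14.67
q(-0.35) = -3.95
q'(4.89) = -8.28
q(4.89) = -59.16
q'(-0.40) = 15.68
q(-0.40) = -4.70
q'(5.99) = 7.82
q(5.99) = -60.08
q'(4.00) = -16.00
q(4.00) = -48.00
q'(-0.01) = 8.18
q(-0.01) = -0.08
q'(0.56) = -1.14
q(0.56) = 1.83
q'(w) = 3*w^2 - 18*w + 8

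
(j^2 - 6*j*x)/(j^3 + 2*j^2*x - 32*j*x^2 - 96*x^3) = j/(j^2 + 8*j*x + 16*x^2)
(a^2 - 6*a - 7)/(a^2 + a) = (a - 7)/a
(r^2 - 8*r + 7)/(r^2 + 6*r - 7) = (r - 7)/(r + 7)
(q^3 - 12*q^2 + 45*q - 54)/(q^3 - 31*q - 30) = (q^2 - 6*q + 9)/(q^2 + 6*q + 5)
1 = 1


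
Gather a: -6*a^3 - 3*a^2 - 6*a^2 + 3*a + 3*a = -6*a^3 - 9*a^2 + 6*a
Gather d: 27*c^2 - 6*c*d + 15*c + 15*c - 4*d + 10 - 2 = 27*c^2 + 30*c + d*(-6*c - 4) + 8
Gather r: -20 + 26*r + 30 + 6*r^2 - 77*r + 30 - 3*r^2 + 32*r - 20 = 3*r^2 - 19*r + 20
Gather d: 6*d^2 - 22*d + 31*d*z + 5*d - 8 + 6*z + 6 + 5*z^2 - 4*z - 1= 6*d^2 + d*(31*z - 17) + 5*z^2 + 2*z - 3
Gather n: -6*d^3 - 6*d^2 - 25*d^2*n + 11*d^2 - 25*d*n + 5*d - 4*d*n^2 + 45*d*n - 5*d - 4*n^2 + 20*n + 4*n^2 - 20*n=-6*d^3 + 5*d^2 - 4*d*n^2 + n*(-25*d^2 + 20*d)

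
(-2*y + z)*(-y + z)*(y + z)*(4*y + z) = 8*y^4 - 2*y^3*z - 9*y^2*z^2 + 2*y*z^3 + z^4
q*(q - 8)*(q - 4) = q^3 - 12*q^2 + 32*q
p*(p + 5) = p^2 + 5*p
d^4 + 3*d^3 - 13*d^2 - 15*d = d*(d - 3)*(d + 1)*(d + 5)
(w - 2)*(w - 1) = w^2 - 3*w + 2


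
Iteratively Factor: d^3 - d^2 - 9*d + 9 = (d - 1)*(d^2 - 9) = (d - 1)*(d + 3)*(d - 3)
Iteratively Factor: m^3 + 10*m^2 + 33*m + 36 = (m + 4)*(m^2 + 6*m + 9) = (m + 3)*(m + 4)*(m + 3)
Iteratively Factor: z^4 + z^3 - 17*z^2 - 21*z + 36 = (z + 3)*(z^3 - 2*z^2 - 11*z + 12) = (z - 4)*(z + 3)*(z^2 + 2*z - 3) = (z - 4)*(z + 3)^2*(z - 1)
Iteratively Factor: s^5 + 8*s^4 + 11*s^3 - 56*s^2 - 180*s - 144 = (s - 3)*(s^4 + 11*s^3 + 44*s^2 + 76*s + 48) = (s - 3)*(s + 4)*(s^3 + 7*s^2 + 16*s + 12) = (s - 3)*(s + 2)*(s + 4)*(s^2 + 5*s + 6) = (s - 3)*(s + 2)^2*(s + 4)*(s + 3)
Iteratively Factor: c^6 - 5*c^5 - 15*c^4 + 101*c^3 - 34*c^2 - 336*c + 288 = (c - 3)*(c^5 - 2*c^4 - 21*c^3 + 38*c^2 + 80*c - 96) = (c - 3)^2*(c^4 + c^3 - 18*c^2 - 16*c + 32) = (c - 3)^2*(c + 4)*(c^3 - 3*c^2 - 6*c + 8) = (c - 3)^2*(c + 2)*(c + 4)*(c^2 - 5*c + 4) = (c - 4)*(c - 3)^2*(c + 2)*(c + 4)*(c - 1)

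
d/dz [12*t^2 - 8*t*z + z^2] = -8*t + 2*z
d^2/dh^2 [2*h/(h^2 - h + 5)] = 4*(h*(2*h - 1)^2 + (1 - 3*h)*(h^2 - h + 5))/(h^2 - h + 5)^3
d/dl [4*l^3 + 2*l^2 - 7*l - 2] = 12*l^2 + 4*l - 7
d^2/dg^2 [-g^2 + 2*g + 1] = -2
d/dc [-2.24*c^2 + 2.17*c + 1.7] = 2.17 - 4.48*c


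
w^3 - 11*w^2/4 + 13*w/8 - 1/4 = (w - 2)*(w - 1/2)*(w - 1/4)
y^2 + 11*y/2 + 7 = (y + 2)*(y + 7/2)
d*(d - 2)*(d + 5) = d^3 + 3*d^2 - 10*d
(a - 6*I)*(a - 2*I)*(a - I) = a^3 - 9*I*a^2 - 20*a + 12*I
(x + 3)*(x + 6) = x^2 + 9*x + 18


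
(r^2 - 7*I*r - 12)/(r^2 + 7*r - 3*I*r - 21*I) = (r - 4*I)/(r + 7)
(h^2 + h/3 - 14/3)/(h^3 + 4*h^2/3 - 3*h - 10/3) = (3*h^2 + h - 14)/(3*h^3 + 4*h^2 - 9*h - 10)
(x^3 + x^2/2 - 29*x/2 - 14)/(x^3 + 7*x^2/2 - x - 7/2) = (x - 4)/(x - 1)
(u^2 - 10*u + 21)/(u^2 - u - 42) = (u - 3)/(u + 6)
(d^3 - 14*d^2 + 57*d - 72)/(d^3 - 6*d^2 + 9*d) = (d - 8)/d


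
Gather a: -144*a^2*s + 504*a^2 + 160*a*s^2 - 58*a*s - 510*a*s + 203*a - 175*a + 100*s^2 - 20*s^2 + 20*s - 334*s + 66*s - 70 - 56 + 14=a^2*(504 - 144*s) + a*(160*s^2 - 568*s + 28) + 80*s^2 - 248*s - 112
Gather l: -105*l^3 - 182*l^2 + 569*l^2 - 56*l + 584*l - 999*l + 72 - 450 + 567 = -105*l^3 + 387*l^2 - 471*l + 189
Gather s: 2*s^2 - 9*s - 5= 2*s^2 - 9*s - 5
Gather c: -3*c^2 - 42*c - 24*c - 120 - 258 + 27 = -3*c^2 - 66*c - 351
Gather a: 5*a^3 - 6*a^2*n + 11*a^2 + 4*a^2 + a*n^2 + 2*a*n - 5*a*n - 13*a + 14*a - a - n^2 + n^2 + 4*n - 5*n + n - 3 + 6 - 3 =5*a^3 + a^2*(15 - 6*n) + a*(n^2 - 3*n)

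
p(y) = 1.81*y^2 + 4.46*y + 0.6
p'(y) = 3.62*y + 4.46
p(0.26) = 1.88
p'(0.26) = 5.40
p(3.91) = 45.71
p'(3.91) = 18.61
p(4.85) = 64.81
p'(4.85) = 22.02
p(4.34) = 54.05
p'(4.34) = 20.17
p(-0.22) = -0.29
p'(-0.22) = 3.66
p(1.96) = 16.29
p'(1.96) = 11.56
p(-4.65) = 19.00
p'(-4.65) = -12.37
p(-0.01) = 0.56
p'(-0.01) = 4.42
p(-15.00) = 340.95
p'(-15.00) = -49.84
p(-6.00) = 39.00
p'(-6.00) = -17.26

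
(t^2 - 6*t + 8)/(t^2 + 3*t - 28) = (t - 2)/(t + 7)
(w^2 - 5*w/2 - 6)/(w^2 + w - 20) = (w + 3/2)/(w + 5)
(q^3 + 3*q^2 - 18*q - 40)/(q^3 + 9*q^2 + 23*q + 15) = (q^2 - 2*q - 8)/(q^2 + 4*q + 3)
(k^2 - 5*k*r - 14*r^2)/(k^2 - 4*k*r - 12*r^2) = (-k + 7*r)/(-k + 6*r)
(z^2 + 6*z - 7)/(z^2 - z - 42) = (-z^2 - 6*z + 7)/(-z^2 + z + 42)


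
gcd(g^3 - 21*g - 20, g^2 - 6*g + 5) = g - 5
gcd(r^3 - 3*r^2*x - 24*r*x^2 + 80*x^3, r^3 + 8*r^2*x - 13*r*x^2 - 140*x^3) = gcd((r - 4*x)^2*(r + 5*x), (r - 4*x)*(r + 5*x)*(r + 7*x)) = -r^2 - r*x + 20*x^2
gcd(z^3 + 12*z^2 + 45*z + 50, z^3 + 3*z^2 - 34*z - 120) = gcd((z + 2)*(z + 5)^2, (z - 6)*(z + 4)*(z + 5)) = z + 5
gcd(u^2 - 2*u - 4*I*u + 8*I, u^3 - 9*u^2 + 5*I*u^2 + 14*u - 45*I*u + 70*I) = u - 2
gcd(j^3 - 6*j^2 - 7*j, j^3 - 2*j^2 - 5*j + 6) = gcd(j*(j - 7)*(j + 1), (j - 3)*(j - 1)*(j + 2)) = 1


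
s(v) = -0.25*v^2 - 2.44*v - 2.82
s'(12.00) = -8.44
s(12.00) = -68.10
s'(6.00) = -5.44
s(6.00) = -26.46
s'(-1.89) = -1.50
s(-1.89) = 0.90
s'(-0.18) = -2.35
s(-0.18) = -2.39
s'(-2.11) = -1.38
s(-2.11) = 1.22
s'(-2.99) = -0.94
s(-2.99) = 2.24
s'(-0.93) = -1.98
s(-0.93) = -0.77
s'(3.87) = -4.38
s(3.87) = -16.01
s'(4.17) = -4.52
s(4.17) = -17.34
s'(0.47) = -2.68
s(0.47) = -4.02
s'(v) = -0.5*v - 2.44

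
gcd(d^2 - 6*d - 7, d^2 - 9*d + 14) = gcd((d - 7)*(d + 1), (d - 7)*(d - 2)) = d - 7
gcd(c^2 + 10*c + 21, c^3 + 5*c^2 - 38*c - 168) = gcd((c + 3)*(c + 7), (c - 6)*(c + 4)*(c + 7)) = c + 7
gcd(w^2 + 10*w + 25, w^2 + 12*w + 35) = w + 5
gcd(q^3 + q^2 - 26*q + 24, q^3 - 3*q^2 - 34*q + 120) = q^2 + 2*q - 24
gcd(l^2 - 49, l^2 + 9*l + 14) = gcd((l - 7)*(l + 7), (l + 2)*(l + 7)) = l + 7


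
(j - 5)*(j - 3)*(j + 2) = j^3 - 6*j^2 - j + 30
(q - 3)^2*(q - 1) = q^3 - 7*q^2 + 15*q - 9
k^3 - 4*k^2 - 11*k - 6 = (k - 6)*(k + 1)^2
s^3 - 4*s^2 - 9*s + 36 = (s - 4)*(s - 3)*(s + 3)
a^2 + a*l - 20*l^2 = (a - 4*l)*(a + 5*l)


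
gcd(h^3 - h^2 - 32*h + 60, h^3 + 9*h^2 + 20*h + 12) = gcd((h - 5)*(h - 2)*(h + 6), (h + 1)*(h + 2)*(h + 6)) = h + 6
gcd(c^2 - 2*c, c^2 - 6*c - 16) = 1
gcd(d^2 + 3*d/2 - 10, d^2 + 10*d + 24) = d + 4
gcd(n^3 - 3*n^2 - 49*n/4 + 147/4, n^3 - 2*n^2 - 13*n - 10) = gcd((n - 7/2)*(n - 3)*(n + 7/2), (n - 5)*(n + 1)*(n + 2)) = 1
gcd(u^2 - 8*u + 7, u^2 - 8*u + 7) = u^2 - 8*u + 7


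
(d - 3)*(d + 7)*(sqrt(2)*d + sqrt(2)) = sqrt(2)*d^3 + 5*sqrt(2)*d^2 - 17*sqrt(2)*d - 21*sqrt(2)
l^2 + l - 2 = (l - 1)*(l + 2)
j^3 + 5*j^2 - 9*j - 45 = (j - 3)*(j + 3)*(j + 5)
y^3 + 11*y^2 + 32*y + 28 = (y + 2)^2*(y + 7)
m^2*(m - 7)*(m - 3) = m^4 - 10*m^3 + 21*m^2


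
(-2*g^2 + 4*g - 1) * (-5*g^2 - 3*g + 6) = 10*g^4 - 14*g^3 - 19*g^2 + 27*g - 6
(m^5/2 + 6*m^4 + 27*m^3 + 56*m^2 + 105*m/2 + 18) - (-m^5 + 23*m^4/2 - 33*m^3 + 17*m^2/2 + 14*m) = 3*m^5/2 - 11*m^4/2 + 60*m^3 + 95*m^2/2 + 77*m/2 + 18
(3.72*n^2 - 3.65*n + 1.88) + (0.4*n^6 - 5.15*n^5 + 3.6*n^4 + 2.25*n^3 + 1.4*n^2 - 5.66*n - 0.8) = 0.4*n^6 - 5.15*n^5 + 3.6*n^4 + 2.25*n^3 + 5.12*n^2 - 9.31*n + 1.08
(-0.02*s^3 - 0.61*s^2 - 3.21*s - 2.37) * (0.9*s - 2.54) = -0.018*s^4 - 0.4982*s^3 - 1.3396*s^2 + 6.0204*s + 6.0198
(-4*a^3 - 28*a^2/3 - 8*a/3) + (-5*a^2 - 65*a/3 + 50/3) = -4*a^3 - 43*a^2/3 - 73*a/3 + 50/3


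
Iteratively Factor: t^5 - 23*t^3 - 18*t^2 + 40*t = (t + 4)*(t^4 - 4*t^3 - 7*t^2 + 10*t) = (t + 2)*(t + 4)*(t^3 - 6*t^2 + 5*t) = (t - 5)*(t + 2)*(t + 4)*(t^2 - t) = t*(t - 5)*(t + 2)*(t + 4)*(t - 1)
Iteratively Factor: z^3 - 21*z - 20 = (z + 1)*(z^2 - z - 20) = (z - 5)*(z + 1)*(z + 4)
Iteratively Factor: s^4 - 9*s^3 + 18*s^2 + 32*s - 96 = (s + 2)*(s^3 - 11*s^2 + 40*s - 48) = (s - 4)*(s + 2)*(s^2 - 7*s + 12) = (s - 4)^2*(s + 2)*(s - 3)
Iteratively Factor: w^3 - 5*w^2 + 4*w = (w - 4)*(w^2 - w) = w*(w - 4)*(w - 1)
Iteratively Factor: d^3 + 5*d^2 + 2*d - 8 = (d - 1)*(d^2 + 6*d + 8) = (d - 1)*(d + 2)*(d + 4)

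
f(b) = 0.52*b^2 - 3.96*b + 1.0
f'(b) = 1.04*b - 3.96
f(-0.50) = 3.11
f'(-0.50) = -4.48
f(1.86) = -4.57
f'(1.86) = -2.03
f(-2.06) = 11.36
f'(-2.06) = -6.10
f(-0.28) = 2.15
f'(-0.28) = -4.25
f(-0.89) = 4.94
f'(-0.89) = -4.89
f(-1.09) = 5.93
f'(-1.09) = -5.09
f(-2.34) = 13.11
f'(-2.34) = -6.39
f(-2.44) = 13.76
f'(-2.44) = -6.50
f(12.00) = 28.36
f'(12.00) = 8.52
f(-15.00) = 177.40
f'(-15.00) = -19.56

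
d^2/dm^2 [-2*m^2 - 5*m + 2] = -4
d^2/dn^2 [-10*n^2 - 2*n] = -20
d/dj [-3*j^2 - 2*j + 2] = -6*j - 2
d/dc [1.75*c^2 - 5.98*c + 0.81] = 3.5*c - 5.98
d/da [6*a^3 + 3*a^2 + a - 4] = 18*a^2 + 6*a + 1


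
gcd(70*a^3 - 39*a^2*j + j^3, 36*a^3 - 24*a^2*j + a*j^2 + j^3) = 2*a - j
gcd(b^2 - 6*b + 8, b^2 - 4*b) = b - 4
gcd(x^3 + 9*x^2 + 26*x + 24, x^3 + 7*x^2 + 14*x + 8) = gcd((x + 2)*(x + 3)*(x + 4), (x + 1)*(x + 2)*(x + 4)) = x^2 + 6*x + 8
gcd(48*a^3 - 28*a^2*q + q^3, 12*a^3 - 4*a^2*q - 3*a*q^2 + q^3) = -2*a + q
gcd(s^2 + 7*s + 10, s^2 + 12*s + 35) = s + 5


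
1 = 1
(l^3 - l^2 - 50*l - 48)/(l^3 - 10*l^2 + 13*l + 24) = (l + 6)/(l - 3)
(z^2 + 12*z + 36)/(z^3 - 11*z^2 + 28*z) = (z^2 + 12*z + 36)/(z*(z^2 - 11*z + 28))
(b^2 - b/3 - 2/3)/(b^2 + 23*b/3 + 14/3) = (b - 1)/(b + 7)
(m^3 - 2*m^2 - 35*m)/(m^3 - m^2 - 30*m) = (m - 7)/(m - 6)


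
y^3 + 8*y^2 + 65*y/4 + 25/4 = (y + 1/2)*(y + 5/2)*(y + 5)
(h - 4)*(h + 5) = h^2 + h - 20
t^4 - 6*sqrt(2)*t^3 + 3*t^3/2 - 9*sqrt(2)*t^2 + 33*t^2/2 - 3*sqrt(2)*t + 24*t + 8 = (t + 1/2)*(t + 1)*(t - 4*sqrt(2))*(t - 2*sqrt(2))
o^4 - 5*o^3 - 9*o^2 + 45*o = o*(o - 5)*(o - 3)*(o + 3)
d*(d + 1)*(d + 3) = d^3 + 4*d^2 + 3*d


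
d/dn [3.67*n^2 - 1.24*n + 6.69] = 7.34*n - 1.24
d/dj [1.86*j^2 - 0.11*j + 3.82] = 3.72*j - 0.11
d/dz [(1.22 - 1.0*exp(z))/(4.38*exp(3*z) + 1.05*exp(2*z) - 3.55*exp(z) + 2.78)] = (8.76*exp(3*z) - 14.9808*exp(2*z) - 2.562*exp(z) + 1.551)*exp(z)/(19.1844*exp(6*z) + 9.198*exp(5*z) - 29.9955*exp(4*z) + 16.8978*exp(3*z) + 18.4405*exp(2*z) - 19.738*exp(z) + 7.7284)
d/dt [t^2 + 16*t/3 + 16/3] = 2*t + 16/3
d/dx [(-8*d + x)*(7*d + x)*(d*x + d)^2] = d^2*(x + 1)*((-8*d + x)*(x + 1) - 2*(7*d + x)*(8*d - x) + (7*d + x)*(x + 1))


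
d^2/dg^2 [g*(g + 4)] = 2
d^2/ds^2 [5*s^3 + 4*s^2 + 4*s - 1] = 30*s + 8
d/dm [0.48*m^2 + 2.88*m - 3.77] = 0.96*m + 2.88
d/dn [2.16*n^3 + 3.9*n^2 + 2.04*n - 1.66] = 6.48*n^2 + 7.8*n + 2.04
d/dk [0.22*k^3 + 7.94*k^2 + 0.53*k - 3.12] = 0.66*k^2 + 15.88*k + 0.53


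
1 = 1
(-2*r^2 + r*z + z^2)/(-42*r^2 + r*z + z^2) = (-2*r^2 + r*z + z^2)/(-42*r^2 + r*z + z^2)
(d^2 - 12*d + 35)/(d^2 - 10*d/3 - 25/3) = 3*(d - 7)/(3*d + 5)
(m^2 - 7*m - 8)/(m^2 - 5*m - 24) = (m + 1)/(m + 3)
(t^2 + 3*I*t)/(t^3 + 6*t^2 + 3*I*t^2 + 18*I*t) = 1/(t + 6)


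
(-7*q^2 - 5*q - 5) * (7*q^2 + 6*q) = -49*q^4 - 77*q^3 - 65*q^2 - 30*q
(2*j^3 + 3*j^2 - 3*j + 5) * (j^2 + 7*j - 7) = 2*j^5 + 17*j^4 + 4*j^3 - 37*j^2 + 56*j - 35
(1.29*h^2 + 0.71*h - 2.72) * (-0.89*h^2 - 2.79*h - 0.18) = -1.1481*h^4 - 4.231*h^3 + 0.2077*h^2 + 7.461*h + 0.4896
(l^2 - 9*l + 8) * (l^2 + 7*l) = l^4 - 2*l^3 - 55*l^2 + 56*l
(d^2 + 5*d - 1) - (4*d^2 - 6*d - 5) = -3*d^2 + 11*d + 4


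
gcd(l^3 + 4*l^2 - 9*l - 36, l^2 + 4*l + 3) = l + 3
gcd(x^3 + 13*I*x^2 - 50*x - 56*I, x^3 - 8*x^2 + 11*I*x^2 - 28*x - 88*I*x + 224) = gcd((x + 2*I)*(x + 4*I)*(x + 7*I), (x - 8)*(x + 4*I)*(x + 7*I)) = x^2 + 11*I*x - 28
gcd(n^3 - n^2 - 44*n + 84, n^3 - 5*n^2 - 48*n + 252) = n^2 + n - 42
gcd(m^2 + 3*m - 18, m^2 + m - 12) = m - 3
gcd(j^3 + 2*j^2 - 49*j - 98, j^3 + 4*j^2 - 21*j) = j + 7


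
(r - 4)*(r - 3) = r^2 - 7*r + 12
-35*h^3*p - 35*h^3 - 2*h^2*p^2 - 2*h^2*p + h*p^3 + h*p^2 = (-7*h + p)*(5*h + p)*(h*p + h)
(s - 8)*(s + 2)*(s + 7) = s^3 + s^2 - 58*s - 112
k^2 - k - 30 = (k - 6)*(k + 5)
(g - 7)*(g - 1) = g^2 - 8*g + 7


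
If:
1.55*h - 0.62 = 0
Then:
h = 0.40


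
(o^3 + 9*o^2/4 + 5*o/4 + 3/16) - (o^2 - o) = o^3 + 5*o^2/4 + 9*o/4 + 3/16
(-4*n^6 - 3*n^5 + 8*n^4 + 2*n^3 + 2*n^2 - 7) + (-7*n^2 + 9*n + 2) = -4*n^6 - 3*n^5 + 8*n^4 + 2*n^3 - 5*n^2 + 9*n - 5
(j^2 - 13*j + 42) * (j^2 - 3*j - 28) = j^4 - 16*j^3 + 53*j^2 + 238*j - 1176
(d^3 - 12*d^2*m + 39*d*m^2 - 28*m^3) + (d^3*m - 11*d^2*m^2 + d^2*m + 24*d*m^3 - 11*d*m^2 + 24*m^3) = d^3*m + d^3 - 11*d^2*m^2 - 11*d^2*m + 24*d*m^3 + 28*d*m^2 - 4*m^3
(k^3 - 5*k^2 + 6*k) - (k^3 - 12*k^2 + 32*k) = 7*k^2 - 26*k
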